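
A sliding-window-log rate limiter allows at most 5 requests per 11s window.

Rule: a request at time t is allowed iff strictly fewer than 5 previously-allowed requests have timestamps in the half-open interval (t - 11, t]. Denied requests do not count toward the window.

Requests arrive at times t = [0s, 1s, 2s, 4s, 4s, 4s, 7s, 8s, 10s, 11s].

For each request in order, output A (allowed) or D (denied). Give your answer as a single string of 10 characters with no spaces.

Tracking allowed requests in the window:
  req#1 t=0s: ALLOW
  req#2 t=1s: ALLOW
  req#3 t=2s: ALLOW
  req#4 t=4s: ALLOW
  req#5 t=4s: ALLOW
  req#6 t=4s: DENY
  req#7 t=7s: DENY
  req#8 t=8s: DENY
  req#9 t=10s: DENY
  req#10 t=11s: ALLOW

Answer: AAAAADDDDA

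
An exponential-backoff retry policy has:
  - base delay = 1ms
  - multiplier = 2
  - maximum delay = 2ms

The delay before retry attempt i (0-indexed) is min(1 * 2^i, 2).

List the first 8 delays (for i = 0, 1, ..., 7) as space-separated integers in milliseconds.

Computing each delay:
  i=0: min(1*2^0, 2) = 1
  i=1: min(1*2^1, 2) = 2
  i=2: min(1*2^2, 2) = 2
  i=3: min(1*2^3, 2) = 2
  i=4: min(1*2^4, 2) = 2
  i=5: min(1*2^5, 2) = 2
  i=6: min(1*2^6, 2) = 2
  i=7: min(1*2^7, 2) = 2

Answer: 1 2 2 2 2 2 2 2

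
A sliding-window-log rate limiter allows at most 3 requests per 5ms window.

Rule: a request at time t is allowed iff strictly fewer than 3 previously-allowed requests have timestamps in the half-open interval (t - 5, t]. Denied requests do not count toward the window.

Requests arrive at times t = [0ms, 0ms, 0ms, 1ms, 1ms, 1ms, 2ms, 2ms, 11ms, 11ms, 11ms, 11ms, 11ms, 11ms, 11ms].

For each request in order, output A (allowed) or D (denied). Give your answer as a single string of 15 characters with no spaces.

Answer: AAADDDDDAAADDDD

Derivation:
Tracking allowed requests in the window:
  req#1 t=0ms: ALLOW
  req#2 t=0ms: ALLOW
  req#3 t=0ms: ALLOW
  req#4 t=1ms: DENY
  req#5 t=1ms: DENY
  req#6 t=1ms: DENY
  req#7 t=2ms: DENY
  req#8 t=2ms: DENY
  req#9 t=11ms: ALLOW
  req#10 t=11ms: ALLOW
  req#11 t=11ms: ALLOW
  req#12 t=11ms: DENY
  req#13 t=11ms: DENY
  req#14 t=11ms: DENY
  req#15 t=11ms: DENY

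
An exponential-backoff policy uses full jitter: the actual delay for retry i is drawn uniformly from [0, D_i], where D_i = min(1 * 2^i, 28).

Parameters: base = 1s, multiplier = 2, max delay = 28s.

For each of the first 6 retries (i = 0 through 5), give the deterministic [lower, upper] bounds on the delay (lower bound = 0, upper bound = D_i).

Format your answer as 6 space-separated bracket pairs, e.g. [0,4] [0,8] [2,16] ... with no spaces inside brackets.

Answer: [0,1] [0,2] [0,4] [0,8] [0,16] [0,28]

Derivation:
Computing bounds per retry:
  i=0: D_i=min(1*2^0,28)=1, bounds=[0,1]
  i=1: D_i=min(1*2^1,28)=2, bounds=[0,2]
  i=2: D_i=min(1*2^2,28)=4, bounds=[0,4]
  i=3: D_i=min(1*2^3,28)=8, bounds=[0,8]
  i=4: D_i=min(1*2^4,28)=16, bounds=[0,16]
  i=5: D_i=min(1*2^5,28)=28, bounds=[0,28]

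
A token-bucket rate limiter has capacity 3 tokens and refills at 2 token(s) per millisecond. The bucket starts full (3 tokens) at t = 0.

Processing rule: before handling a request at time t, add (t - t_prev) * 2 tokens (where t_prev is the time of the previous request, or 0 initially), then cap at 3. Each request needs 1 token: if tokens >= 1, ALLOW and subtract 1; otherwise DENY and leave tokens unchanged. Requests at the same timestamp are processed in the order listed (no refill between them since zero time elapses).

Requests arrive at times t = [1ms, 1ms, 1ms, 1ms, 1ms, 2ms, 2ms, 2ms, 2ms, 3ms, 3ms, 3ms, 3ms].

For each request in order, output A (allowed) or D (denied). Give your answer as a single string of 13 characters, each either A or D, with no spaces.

Answer: AAADDAADDAADD

Derivation:
Simulating step by step:
  req#1 t=1ms: ALLOW
  req#2 t=1ms: ALLOW
  req#3 t=1ms: ALLOW
  req#4 t=1ms: DENY
  req#5 t=1ms: DENY
  req#6 t=2ms: ALLOW
  req#7 t=2ms: ALLOW
  req#8 t=2ms: DENY
  req#9 t=2ms: DENY
  req#10 t=3ms: ALLOW
  req#11 t=3ms: ALLOW
  req#12 t=3ms: DENY
  req#13 t=3ms: DENY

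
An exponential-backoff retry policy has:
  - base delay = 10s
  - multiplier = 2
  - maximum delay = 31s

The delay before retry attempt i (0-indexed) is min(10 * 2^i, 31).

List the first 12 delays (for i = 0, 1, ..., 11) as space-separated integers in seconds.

Answer: 10 20 31 31 31 31 31 31 31 31 31 31

Derivation:
Computing each delay:
  i=0: min(10*2^0, 31) = 10
  i=1: min(10*2^1, 31) = 20
  i=2: min(10*2^2, 31) = 31
  i=3: min(10*2^3, 31) = 31
  i=4: min(10*2^4, 31) = 31
  i=5: min(10*2^5, 31) = 31
  i=6: min(10*2^6, 31) = 31
  i=7: min(10*2^7, 31) = 31
  i=8: min(10*2^8, 31) = 31
  i=9: min(10*2^9, 31) = 31
  i=10: min(10*2^10, 31) = 31
  i=11: min(10*2^11, 31) = 31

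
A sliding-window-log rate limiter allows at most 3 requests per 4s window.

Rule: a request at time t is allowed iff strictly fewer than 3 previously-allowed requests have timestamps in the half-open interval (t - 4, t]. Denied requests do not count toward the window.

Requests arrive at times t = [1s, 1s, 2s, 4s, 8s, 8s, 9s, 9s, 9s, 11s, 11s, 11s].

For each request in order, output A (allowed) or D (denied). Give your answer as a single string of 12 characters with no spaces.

Tracking allowed requests in the window:
  req#1 t=1s: ALLOW
  req#2 t=1s: ALLOW
  req#3 t=2s: ALLOW
  req#4 t=4s: DENY
  req#5 t=8s: ALLOW
  req#6 t=8s: ALLOW
  req#7 t=9s: ALLOW
  req#8 t=9s: DENY
  req#9 t=9s: DENY
  req#10 t=11s: DENY
  req#11 t=11s: DENY
  req#12 t=11s: DENY

Answer: AAADAAADDDDD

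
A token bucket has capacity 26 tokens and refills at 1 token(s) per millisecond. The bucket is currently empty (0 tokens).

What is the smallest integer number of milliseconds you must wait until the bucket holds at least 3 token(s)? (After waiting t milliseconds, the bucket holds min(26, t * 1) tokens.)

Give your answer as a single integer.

Need t * 1 >= 3, so t >= 3/1.
Smallest integer t = ceil(3/1) = 3.

Answer: 3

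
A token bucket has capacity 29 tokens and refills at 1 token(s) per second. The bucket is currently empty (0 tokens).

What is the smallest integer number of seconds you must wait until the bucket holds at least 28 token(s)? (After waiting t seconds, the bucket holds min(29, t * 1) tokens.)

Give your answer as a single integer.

Need t * 1 >= 28, so t >= 28/1.
Smallest integer t = ceil(28/1) = 28.

Answer: 28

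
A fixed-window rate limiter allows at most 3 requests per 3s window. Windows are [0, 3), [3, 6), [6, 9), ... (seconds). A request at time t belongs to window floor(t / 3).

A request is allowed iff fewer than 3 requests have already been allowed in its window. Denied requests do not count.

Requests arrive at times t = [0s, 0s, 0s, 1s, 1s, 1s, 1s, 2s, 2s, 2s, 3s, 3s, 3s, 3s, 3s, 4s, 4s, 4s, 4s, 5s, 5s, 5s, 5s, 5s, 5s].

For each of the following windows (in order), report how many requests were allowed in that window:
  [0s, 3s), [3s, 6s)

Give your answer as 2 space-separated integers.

Answer: 3 3

Derivation:
Processing requests:
  req#1 t=0s (window 0): ALLOW
  req#2 t=0s (window 0): ALLOW
  req#3 t=0s (window 0): ALLOW
  req#4 t=1s (window 0): DENY
  req#5 t=1s (window 0): DENY
  req#6 t=1s (window 0): DENY
  req#7 t=1s (window 0): DENY
  req#8 t=2s (window 0): DENY
  req#9 t=2s (window 0): DENY
  req#10 t=2s (window 0): DENY
  req#11 t=3s (window 1): ALLOW
  req#12 t=3s (window 1): ALLOW
  req#13 t=3s (window 1): ALLOW
  req#14 t=3s (window 1): DENY
  req#15 t=3s (window 1): DENY
  req#16 t=4s (window 1): DENY
  req#17 t=4s (window 1): DENY
  req#18 t=4s (window 1): DENY
  req#19 t=4s (window 1): DENY
  req#20 t=5s (window 1): DENY
  req#21 t=5s (window 1): DENY
  req#22 t=5s (window 1): DENY
  req#23 t=5s (window 1): DENY
  req#24 t=5s (window 1): DENY
  req#25 t=5s (window 1): DENY

Allowed counts by window: 3 3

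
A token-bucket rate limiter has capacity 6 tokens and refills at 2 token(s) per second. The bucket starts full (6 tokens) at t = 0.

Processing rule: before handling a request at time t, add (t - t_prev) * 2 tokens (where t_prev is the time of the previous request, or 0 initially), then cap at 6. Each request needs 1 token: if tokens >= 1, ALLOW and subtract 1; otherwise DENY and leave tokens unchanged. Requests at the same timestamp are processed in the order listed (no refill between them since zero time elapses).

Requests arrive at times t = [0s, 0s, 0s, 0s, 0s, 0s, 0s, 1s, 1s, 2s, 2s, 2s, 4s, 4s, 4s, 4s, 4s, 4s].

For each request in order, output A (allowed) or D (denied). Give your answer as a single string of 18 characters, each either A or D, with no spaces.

Answer: AAAAAADAAAADAAAADD

Derivation:
Simulating step by step:
  req#1 t=0s: ALLOW
  req#2 t=0s: ALLOW
  req#3 t=0s: ALLOW
  req#4 t=0s: ALLOW
  req#5 t=0s: ALLOW
  req#6 t=0s: ALLOW
  req#7 t=0s: DENY
  req#8 t=1s: ALLOW
  req#9 t=1s: ALLOW
  req#10 t=2s: ALLOW
  req#11 t=2s: ALLOW
  req#12 t=2s: DENY
  req#13 t=4s: ALLOW
  req#14 t=4s: ALLOW
  req#15 t=4s: ALLOW
  req#16 t=4s: ALLOW
  req#17 t=4s: DENY
  req#18 t=4s: DENY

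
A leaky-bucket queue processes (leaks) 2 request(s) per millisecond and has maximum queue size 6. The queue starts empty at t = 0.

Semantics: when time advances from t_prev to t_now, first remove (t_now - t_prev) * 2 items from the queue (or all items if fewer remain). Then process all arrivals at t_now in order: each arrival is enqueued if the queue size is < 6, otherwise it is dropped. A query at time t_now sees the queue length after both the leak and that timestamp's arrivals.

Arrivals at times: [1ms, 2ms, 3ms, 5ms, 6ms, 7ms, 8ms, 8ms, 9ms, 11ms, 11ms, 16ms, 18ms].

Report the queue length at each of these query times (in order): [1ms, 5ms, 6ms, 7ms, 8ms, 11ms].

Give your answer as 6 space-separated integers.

Queue lengths at query times:
  query t=1ms: backlog = 1
  query t=5ms: backlog = 1
  query t=6ms: backlog = 1
  query t=7ms: backlog = 1
  query t=8ms: backlog = 2
  query t=11ms: backlog = 2

Answer: 1 1 1 1 2 2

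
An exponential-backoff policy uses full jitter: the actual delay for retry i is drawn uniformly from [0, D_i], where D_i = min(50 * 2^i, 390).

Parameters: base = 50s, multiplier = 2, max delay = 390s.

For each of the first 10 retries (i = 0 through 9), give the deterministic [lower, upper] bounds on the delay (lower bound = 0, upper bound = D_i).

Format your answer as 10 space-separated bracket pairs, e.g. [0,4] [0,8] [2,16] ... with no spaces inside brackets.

Answer: [0,50] [0,100] [0,200] [0,390] [0,390] [0,390] [0,390] [0,390] [0,390] [0,390]

Derivation:
Computing bounds per retry:
  i=0: D_i=min(50*2^0,390)=50, bounds=[0,50]
  i=1: D_i=min(50*2^1,390)=100, bounds=[0,100]
  i=2: D_i=min(50*2^2,390)=200, bounds=[0,200]
  i=3: D_i=min(50*2^3,390)=390, bounds=[0,390]
  i=4: D_i=min(50*2^4,390)=390, bounds=[0,390]
  i=5: D_i=min(50*2^5,390)=390, bounds=[0,390]
  i=6: D_i=min(50*2^6,390)=390, bounds=[0,390]
  i=7: D_i=min(50*2^7,390)=390, bounds=[0,390]
  i=8: D_i=min(50*2^8,390)=390, bounds=[0,390]
  i=9: D_i=min(50*2^9,390)=390, bounds=[0,390]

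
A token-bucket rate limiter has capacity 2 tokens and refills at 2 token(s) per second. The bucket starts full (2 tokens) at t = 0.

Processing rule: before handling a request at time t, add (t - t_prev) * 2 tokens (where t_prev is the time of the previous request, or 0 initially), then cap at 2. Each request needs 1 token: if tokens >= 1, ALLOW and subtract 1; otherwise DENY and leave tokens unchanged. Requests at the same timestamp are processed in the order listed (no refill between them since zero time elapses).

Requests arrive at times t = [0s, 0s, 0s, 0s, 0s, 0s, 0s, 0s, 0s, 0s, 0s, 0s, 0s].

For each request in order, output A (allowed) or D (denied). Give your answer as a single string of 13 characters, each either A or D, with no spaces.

Answer: AADDDDDDDDDDD

Derivation:
Simulating step by step:
  req#1 t=0s: ALLOW
  req#2 t=0s: ALLOW
  req#3 t=0s: DENY
  req#4 t=0s: DENY
  req#5 t=0s: DENY
  req#6 t=0s: DENY
  req#7 t=0s: DENY
  req#8 t=0s: DENY
  req#9 t=0s: DENY
  req#10 t=0s: DENY
  req#11 t=0s: DENY
  req#12 t=0s: DENY
  req#13 t=0s: DENY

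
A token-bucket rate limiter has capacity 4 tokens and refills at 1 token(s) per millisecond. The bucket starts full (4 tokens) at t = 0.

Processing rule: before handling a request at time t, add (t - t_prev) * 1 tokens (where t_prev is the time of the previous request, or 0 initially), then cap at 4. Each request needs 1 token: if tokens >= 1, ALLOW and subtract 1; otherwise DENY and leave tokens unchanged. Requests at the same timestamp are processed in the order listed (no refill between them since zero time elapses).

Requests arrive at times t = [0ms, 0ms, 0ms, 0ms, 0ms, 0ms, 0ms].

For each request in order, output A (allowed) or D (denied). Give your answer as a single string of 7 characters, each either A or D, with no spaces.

Answer: AAAADDD

Derivation:
Simulating step by step:
  req#1 t=0ms: ALLOW
  req#2 t=0ms: ALLOW
  req#3 t=0ms: ALLOW
  req#4 t=0ms: ALLOW
  req#5 t=0ms: DENY
  req#6 t=0ms: DENY
  req#7 t=0ms: DENY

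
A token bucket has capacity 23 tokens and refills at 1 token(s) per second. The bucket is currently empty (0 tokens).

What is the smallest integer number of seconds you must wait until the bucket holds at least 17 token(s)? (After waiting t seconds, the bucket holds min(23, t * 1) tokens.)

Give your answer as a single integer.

Need t * 1 >= 17, so t >= 17/1.
Smallest integer t = ceil(17/1) = 17.

Answer: 17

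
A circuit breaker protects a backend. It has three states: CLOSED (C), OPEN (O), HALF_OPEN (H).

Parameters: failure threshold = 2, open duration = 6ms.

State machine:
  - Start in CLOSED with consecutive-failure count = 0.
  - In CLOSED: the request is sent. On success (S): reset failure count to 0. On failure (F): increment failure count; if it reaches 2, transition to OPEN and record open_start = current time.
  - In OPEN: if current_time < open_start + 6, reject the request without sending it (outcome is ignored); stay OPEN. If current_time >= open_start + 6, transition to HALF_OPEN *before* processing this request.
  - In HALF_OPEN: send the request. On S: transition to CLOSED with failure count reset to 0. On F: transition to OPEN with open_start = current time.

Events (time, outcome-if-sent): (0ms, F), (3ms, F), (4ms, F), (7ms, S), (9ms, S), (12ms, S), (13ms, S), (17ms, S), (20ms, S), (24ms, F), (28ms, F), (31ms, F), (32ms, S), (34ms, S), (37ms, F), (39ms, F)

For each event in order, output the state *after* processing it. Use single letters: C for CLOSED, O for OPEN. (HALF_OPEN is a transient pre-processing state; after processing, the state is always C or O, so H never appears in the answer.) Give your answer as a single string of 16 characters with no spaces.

State after each event:
  event#1 t=0ms outcome=F: state=CLOSED
  event#2 t=3ms outcome=F: state=OPEN
  event#3 t=4ms outcome=F: state=OPEN
  event#4 t=7ms outcome=S: state=OPEN
  event#5 t=9ms outcome=S: state=CLOSED
  event#6 t=12ms outcome=S: state=CLOSED
  event#7 t=13ms outcome=S: state=CLOSED
  event#8 t=17ms outcome=S: state=CLOSED
  event#9 t=20ms outcome=S: state=CLOSED
  event#10 t=24ms outcome=F: state=CLOSED
  event#11 t=28ms outcome=F: state=OPEN
  event#12 t=31ms outcome=F: state=OPEN
  event#13 t=32ms outcome=S: state=OPEN
  event#14 t=34ms outcome=S: state=CLOSED
  event#15 t=37ms outcome=F: state=CLOSED
  event#16 t=39ms outcome=F: state=OPEN

Answer: COOOCCCCCCOOOCCO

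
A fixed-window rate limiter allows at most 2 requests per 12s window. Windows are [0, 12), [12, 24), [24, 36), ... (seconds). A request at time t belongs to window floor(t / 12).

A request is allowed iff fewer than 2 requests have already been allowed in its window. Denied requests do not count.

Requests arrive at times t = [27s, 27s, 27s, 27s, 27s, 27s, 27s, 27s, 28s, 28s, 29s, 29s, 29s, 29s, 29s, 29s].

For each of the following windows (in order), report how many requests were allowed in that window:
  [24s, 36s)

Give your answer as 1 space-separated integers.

Answer: 2

Derivation:
Processing requests:
  req#1 t=27s (window 2): ALLOW
  req#2 t=27s (window 2): ALLOW
  req#3 t=27s (window 2): DENY
  req#4 t=27s (window 2): DENY
  req#5 t=27s (window 2): DENY
  req#6 t=27s (window 2): DENY
  req#7 t=27s (window 2): DENY
  req#8 t=27s (window 2): DENY
  req#9 t=28s (window 2): DENY
  req#10 t=28s (window 2): DENY
  req#11 t=29s (window 2): DENY
  req#12 t=29s (window 2): DENY
  req#13 t=29s (window 2): DENY
  req#14 t=29s (window 2): DENY
  req#15 t=29s (window 2): DENY
  req#16 t=29s (window 2): DENY

Allowed counts by window: 2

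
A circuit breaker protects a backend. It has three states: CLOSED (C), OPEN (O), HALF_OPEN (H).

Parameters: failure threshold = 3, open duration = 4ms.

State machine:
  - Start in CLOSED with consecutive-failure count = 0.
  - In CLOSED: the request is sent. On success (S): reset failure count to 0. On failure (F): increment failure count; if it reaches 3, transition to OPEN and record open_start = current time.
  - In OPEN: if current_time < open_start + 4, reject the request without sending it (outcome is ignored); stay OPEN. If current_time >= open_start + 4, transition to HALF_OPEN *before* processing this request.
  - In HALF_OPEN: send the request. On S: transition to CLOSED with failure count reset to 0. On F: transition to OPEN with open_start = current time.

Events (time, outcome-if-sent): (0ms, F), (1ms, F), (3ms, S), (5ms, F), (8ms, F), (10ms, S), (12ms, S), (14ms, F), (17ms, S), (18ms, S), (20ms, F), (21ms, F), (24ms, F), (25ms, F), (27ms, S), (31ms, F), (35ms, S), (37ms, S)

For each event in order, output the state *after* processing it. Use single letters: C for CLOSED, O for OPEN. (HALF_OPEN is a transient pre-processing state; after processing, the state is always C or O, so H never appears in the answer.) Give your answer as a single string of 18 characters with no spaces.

Answer: CCCCCCCCCCCCOOOOCC

Derivation:
State after each event:
  event#1 t=0ms outcome=F: state=CLOSED
  event#2 t=1ms outcome=F: state=CLOSED
  event#3 t=3ms outcome=S: state=CLOSED
  event#4 t=5ms outcome=F: state=CLOSED
  event#5 t=8ms outcome=F: state=CLOSED
  event#6 t=10ms outcome=S: state=CLOSED
  event#7 t=12ms outcome=S: state=CLOSED
  event#8 t=14ms outcome=F: state=CLOSED
  event#9 t=17ms outcome=S: state=CLOSED
  event#10 t=18ms outcome=S: state=CLOSED
  event#11 t=20ms outcome=F: state=CLOSED
  event#12 t=21ms outcome=F: state=CLOSED
  event#13 t=24ms outcome=F: state=OPEN
  event#14 t=25ms outcome=F: state=OPEN
  event#15 t=27ms outcome=S: state=OPEN
  event#16 t=31ms outcome=F: state=OPEN
  event#17 t=35ms outcome=S: state=CLOSED
  event#18 t=37ms outcome=S: state=CLOSED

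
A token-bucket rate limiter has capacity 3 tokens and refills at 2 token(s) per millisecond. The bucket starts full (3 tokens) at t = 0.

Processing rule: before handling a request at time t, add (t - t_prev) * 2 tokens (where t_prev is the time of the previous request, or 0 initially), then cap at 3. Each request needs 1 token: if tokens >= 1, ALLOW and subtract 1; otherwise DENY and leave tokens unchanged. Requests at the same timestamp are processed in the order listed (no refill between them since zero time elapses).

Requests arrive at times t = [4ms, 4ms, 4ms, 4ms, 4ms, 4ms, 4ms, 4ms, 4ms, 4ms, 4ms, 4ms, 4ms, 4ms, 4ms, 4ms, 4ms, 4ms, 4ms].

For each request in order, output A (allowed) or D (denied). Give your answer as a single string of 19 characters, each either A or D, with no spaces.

Simulating step by step:
  req#1 t=4ms: ALLOW
  req#2 t=4ms: ALLOW
  req#3 t=4ms: ALLOW
  req#4 t=4ms: DENY
  req#5 t=4ms: DENY
  req#6 t=4ms: DENY
  req#7 t=4ms: DENY
  req#8 t=4ms: DENY
  req#9 t=4ms: DENY
  req#10 t=4ms: DENY
  req#11 t=4ms: DENY
  req#12 t=4ms: DENY
  req#13 t=4ms: DENY
  req#14 t=4ms: DENY
  req#15 t=4ms: DENY
  req#16 t=4ms: DENY
  req#17 t=4ms: DENY
  req#18 t=4ms: DENY
  req#19 t=4ms: DENY

Answer: AAADDDDDDDDDDDDDDDD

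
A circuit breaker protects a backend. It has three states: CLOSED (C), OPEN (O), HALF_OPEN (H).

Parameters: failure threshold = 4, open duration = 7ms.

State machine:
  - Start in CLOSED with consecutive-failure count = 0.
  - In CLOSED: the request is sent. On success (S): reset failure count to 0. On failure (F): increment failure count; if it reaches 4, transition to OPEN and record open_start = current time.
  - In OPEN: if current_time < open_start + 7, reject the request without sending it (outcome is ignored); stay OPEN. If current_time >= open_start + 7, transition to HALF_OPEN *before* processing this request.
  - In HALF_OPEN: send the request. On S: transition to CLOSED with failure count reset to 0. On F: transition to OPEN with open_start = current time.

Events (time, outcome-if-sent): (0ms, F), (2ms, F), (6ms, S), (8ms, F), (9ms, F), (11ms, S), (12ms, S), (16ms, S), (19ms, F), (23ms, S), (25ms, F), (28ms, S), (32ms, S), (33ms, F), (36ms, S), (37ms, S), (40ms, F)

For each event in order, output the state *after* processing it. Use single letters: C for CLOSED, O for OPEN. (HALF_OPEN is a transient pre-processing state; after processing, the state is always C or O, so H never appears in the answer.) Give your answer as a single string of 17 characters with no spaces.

State after each event:
  event#1 t=0ms outcome=F: state=CLOSED
  event#2 t=2ms outcome=F: state=CLOSED
  event#3 t=6ms outcome=S: state=CLOSED
  event#4 t=8ms outcome=F: state=CLOSED
  event#5 t=9ms outcome=F: state=CLOSED
  event#6 t=11ms outcome=S: state=CLOSED
  event#7 t=12ms outcome=S: state=CLOSED
  event#8 t=16ms outcome=S: state=CLOSED
  event#9 t=19ms outcome=F: state=CLOSED
  event#10 t=23ms outcome=S: state=CLOSED
  event#11 t=25ms outcome=F: state=CLOSED
  event#12 t=28ms outcome=S: state=CLOSED
  event#13 t=32ms outcome=S: state=CLOSED
  event#14 t=33ms outcome=F: state=CLOSED
  event#15 t=36ms outcome=S: state=CLOSED
  event#16 t=37ms outcome=S: state=CLOSED
  event#17 t=40ms outcome=F: state=CLOSED

Answer: CCCCCCCCCCCCCCCCC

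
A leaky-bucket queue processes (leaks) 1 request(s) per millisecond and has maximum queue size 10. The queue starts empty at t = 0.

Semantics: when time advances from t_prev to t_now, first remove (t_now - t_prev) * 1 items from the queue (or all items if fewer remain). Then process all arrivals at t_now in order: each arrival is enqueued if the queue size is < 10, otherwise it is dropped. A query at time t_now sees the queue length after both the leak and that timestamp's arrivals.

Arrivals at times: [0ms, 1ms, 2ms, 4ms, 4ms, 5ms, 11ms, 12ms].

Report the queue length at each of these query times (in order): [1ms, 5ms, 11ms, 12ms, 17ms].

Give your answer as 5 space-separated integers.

Answer: 1 2 1 1 0

Derivation:
Queue lengths at query times:
  query t=1ms: backlog = 1
  query t=5ms: backlog = 2
  query t=11ms: backlog = 1
  query t=12ms: backlog = 1
  query t=17ms: backlog = 0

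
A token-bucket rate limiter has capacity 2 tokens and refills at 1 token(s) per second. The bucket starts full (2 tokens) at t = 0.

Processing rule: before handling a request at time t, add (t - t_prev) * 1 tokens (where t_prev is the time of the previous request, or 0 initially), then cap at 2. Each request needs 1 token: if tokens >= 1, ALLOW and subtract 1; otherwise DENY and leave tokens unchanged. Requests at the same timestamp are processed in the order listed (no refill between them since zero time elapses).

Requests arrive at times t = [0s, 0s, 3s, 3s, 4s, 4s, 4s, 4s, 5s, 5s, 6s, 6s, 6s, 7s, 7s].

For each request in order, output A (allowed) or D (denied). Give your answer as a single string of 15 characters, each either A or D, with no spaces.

Answer: AAAAADDDADADDAD

Derivation:
Simulating step by step:
  req#1 t=0s: ALLOW
  req#2 t=0s: ALLOW
  req#3 t=3s: ALLOW
  req#4 t=3s: ALLOW
  req#5 t=4s: ALLOW
  req#6 t=4s: DENY
  req#7 t=4s: DENY
  req#8 t=4s: DENY
  req#9 t=5s: ALLOW
  req#10 t=5s: DENY
  req#11 t=6s: ALLOW
  req#12 t=6s: DENY
  req#13 t=6s: DENY
  req#14 t=7s: ALLOW
  req#15 t=7s: DENY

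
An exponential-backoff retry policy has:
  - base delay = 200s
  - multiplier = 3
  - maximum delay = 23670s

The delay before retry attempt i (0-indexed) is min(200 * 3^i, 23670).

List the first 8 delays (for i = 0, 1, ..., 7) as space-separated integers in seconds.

Computing each delay:
  i=0: min(200*3^0, 23670) = 200
  i=1: min(200*3^1, 23670) = 600
  i=2: min(200*3^2, 23670) = 1800
  i=3: min(200*3^3, 23670) = 5400
  i=4: min(200*3^4, 23670) = 16200
  i=5: min(200*3^5, 23670) = 23670
  i=6: min(200*3^6, 23670) = 23670
  i=7: min(200*3^7, 23670) = 23670

Answer: 200 600 1800 5400 16200 23670 23670 23670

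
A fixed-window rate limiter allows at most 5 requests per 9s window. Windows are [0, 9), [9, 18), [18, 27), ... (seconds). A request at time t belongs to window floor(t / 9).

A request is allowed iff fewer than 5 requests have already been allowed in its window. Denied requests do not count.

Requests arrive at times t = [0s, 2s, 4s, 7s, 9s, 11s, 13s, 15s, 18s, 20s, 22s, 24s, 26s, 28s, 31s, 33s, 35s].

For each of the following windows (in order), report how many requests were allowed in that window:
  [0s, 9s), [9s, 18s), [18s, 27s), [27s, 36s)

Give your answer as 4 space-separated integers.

Processing requests:
  req#1 t=0s (window 0): ALLOW
  req#2 t=2s (window 0): ALLOW
  req#3 t=4s (window 0): ALLOW
  req#4 t=7s (window 0): ALLOW
  req#5 t=9s (window 1): ALLOW
  req#6 t=11s (window 1): ALLOW
  req#7 t=13s (window 1): ALLOW
  req#8 t=15s (window 1): ALLOW
  req#9 t=18s (window 2): ALLOW
  req#10 t=20s (window 2): ALLOW
  req#11 t=22s (window 2): ALLOW
  req#12 t=24s (window 2): ALLOW
  req#13 t=26s (window 2): ALLOW
  req#14 t=28s (window 3): ALLOW
  req#15 t=31s (window 3): ALLOW
  req#16 t=33s (window 3): ALLOW
  req#17 t=35s (window 3): ALLOW

Allowed counts by window: 4 4 5 4

Answer: 4 4 5 4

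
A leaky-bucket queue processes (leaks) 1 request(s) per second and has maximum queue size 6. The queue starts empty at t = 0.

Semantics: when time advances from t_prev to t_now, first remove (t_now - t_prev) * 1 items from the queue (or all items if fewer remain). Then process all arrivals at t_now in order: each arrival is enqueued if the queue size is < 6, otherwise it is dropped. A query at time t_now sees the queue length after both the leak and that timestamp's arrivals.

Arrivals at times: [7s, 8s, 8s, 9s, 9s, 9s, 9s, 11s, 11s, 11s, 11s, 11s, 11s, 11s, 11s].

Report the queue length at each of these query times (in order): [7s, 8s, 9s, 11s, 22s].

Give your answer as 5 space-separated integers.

Answer: 1 2 5 6 0

Derivation:
Queue lengths at query times:
  query t=7s: backlog = 1
  query t=8s: backlog = 2
  query t=9s: backlog = 5
  query t=11s: backlog = 6
  query t=22s: backlog = 0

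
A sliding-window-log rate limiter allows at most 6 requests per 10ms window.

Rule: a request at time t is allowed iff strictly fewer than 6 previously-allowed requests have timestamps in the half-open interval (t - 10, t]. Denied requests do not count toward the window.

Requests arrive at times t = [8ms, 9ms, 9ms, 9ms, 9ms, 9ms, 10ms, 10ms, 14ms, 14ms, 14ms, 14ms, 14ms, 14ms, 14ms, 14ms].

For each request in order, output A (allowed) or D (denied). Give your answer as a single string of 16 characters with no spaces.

Tracking allowed requests in the window:
  req#1 t=8ms: ALLOW
  req#2 t=9ms: ALLOW
  req#3 t=9ms: ALLOW
  req#4 t=9ms: ALLOW
  req#5 t=9ms: ALLOW
  req#6 t=9ms: ALLOW
  req#7 t=10ms: DENY
  req#8 t=10ms: DENY
  req#9 t=14ms: DENY
  req#10 t=14ms: DENY
  req#11 t=14ms: DENY
  req#12 t=14ms: DENY
  req#13 t=14ms: DENY
  req#14 t=14ms: DENY
  req#15 t=14ms: DENY
  req#16 t=14ms: DENY

Answer: AAAAAADDDDDDDDDD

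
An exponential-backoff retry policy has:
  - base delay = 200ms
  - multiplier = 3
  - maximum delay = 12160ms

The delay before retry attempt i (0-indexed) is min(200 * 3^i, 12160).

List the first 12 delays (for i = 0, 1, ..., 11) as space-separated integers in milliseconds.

Computing each delay:
  i=0: min(200*3^0, 12160) = 200
  i=1: min(200*3^1, 12160) = 600
  i=2: min(200*3^2, 12160) = 1800
  i=3: min(200*3^3, 12160) = 5400
  i=4: min(200*3^4, 12160) = 12160
  i=5: min(200*3^5, 12160) = 12160
  i=6: min(200*3^6, 12160) = 12160
  i=7: min(200*3^7, 12160) = 12160
  i=8: min(200*3^8, 12160) = 12160
  i=9: min(200*3^9, 12160) = 12160
  i=10: min(200*3^10, 12160) = 12160
  i=11: min(200*3^11, 12160) = 12160

Answer: 200 600 1800 5400 12160 12160 12160 12160 12160 12160 12160 12160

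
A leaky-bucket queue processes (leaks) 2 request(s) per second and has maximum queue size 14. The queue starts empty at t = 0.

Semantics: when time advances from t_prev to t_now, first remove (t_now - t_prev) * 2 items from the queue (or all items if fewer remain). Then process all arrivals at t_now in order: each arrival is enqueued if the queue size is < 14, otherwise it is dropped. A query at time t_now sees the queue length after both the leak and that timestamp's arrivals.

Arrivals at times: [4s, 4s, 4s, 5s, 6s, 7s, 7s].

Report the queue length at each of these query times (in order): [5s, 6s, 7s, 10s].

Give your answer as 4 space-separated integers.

Answer: 2 1 2 0

Derivation:
Queue lengths at query times:
  query t=5s: backlog = 2
  query t=6s: backlog = 1
  query t=7s: backlog = 2
  query t=10s: backlog = 0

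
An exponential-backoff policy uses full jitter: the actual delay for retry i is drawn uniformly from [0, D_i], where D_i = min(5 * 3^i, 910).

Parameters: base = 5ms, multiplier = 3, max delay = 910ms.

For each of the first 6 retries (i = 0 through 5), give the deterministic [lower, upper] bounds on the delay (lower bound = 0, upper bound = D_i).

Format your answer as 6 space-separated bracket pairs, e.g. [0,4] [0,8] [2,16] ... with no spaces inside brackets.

Answer: [0,5] [0,15] [0,45] [0,135] [0,405] [0,910]

Derivation:
Computing bounds per retry:
  i=0: D_i=min(5*3^0,910)=5, bounds=[0,5]
  i=1: D_i=min(5*3^1,910)=15, bounds=[0,15]
  i=2: D_i=min(5*3^2,910)=45, bounds=[0,45]
  i=3: D_i=min(5*3^3,910)=135, bounds=[0,135]
  i=4: D_i=min(5*3^4,910)=405, bounds=[0,405]
  i=5: D_i=min(5*3^5,910)=910, bounds=[0,910]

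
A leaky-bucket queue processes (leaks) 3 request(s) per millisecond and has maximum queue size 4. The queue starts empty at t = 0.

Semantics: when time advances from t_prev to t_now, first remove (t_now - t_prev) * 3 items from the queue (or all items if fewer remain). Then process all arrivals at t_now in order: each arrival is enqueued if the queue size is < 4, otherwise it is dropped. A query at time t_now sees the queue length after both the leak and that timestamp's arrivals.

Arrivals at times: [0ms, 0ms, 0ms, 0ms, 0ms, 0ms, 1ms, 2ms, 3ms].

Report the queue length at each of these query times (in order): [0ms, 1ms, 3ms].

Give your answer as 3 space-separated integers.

Queue lengths at query times:
  query t=0ms: backlog = 4
  query t=1ms: backlog = 2
  query t=3ms: backlog = 1

Answer: 4 2 1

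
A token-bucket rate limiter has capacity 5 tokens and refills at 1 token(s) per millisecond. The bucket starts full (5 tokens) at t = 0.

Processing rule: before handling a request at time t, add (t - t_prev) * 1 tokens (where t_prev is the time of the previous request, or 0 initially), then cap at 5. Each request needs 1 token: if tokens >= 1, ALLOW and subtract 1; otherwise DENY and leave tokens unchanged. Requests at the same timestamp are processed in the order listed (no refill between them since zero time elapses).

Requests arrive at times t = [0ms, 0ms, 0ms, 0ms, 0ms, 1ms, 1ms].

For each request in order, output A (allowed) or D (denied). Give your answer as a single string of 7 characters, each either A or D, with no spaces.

Answer: AAAAAAD

Derivation:
Simulating step by step:
  req#1 t=0ms: ALLOW
  req#2 t=0ms: ALLOW
  req#3 t=0ms: ALLOW
  req#4 t=0ms: ALLOW
  req#5 t=0ms: ALLOW
  req#6 t=1ms: ALLOW
  req#7 t=1ms: DENY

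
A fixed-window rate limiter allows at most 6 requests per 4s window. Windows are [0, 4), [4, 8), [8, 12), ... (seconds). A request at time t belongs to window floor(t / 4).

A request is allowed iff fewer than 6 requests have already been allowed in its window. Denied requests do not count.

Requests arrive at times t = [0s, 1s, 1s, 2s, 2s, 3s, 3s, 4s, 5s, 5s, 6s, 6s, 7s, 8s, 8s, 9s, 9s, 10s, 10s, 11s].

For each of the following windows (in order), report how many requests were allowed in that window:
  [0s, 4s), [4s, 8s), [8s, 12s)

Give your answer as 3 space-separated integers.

Processing requests:
  req#1 t=0s (window 0): ALLOW
  req#2 t=1s (window 0): ALLOW
  req#3 t=1s (window 0): ALLOW
  req#4 t=2s (window 0): ALLOW
  req#5 t=2s (window 0): ALLOW
  req#6 t=3s (window 0): ALLOW
  req#7 t=3s (window 0): DENY
  req#8 t=4s (window 1): ALLOW
  req#9 t=5s (window 1): ALLOW
  req#10 t=5s (window 1): ALLOW
  req#11 t=6s (window 1): ALLOW
  req#12 t=6s (window 1): ALLOW
  req#13 t=7s (window 1): ALLOW
  req#14 t=8s (window 2): ALLOW
  req#15 t=8s (window 2): ALLOW
  req#16 t=9s (window 2): ALLOW
  req#17 t=9s (window 2): ALLOW
  req#18 t=10s (window 2): ALLOW
  req#19 t=10s (window 2): ALLOW
  req#20 t=11s (window 2): DENY

Allowed counts by window: 6 6 6

Answer: 6 6 6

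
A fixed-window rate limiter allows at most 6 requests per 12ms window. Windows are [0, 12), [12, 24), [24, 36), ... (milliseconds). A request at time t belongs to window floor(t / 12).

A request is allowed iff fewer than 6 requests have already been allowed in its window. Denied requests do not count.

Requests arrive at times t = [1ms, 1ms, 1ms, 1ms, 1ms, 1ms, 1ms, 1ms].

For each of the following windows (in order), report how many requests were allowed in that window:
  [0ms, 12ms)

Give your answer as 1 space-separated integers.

Answer: 6

Derivation:
Processing requests:
  req#1 t=1ms (window 0): ALLOW
  req#2 t=1ms (window 0): ALLOW
  req#3 t=1ms (window 0): ALLOW
  req#4 t=1ms (window 0): ALLOW
  req#5 t=1ms (window 0): ALLOW
  req#6 t=1ms (window 0): ALLOW
  req#7 t=1ms (window 0): DENY
  req#8 t=1ms (window 0): DENY

Allowed counts by window: 6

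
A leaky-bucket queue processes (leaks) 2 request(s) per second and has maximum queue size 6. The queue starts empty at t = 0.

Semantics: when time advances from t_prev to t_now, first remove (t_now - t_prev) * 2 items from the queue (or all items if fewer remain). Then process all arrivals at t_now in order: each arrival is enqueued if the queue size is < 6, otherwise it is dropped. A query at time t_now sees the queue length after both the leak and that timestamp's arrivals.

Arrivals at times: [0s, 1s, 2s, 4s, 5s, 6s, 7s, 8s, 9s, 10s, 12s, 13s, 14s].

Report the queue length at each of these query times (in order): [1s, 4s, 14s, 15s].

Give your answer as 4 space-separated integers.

Answer: 1 1 1 0

Derivation:
Queue lengths at query times:
  query t=1s: backlog = 1
  query t=4s: backlog = 1
  query t=14s: backlog = 1
  query t=15s: backlog = 0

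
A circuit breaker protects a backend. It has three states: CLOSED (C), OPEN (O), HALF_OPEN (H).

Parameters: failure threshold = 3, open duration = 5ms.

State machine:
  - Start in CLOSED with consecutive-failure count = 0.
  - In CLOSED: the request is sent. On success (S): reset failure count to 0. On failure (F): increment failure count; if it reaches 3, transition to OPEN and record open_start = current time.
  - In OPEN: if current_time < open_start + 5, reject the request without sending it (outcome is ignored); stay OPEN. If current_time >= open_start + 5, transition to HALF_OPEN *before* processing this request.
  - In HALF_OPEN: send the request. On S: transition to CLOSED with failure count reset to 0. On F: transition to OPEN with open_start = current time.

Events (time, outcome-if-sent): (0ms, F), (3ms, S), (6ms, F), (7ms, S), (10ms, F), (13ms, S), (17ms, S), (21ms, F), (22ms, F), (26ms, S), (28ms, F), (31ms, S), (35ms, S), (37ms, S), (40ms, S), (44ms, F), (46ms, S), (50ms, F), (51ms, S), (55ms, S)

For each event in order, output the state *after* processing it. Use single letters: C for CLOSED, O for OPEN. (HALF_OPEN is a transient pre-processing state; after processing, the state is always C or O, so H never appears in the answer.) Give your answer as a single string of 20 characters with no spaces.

State after each event:
  event#1 t=0ms outcome=F: state=CLOSED
  event#2 t=3ms outcome=S: state=CLOSED
  event#3 t=6ms outcome=F: state=CLOSED
  event#4 t=7ms outcome=S: state=CLOSED
  event#5 t=10ms outcome=F: state=CLOSED
  event#6 t=13ms outcome=S: state=CLOSED
  event#7 t=17ms outcome=S: state=CLOSED
  event#8 t=21ms outcome=F: state=CLOSED
  event#9 t=22ms outcome=F: state=CLOSED
  event#10 t=26ms outcome=S: state=CLOSED
  event#11 t=28ms outcome=F: state=CLOSED
  event#12 t=31ms outcome=S: state=CLOSED
  event#13 t=35ms outcome=S: state=CLOSED
  event#14 t=37ms outcome=S: state=CLOSED
  event#15 t=40ms outcome=S: state=CLOSED
  event#16 t=44ms outcome=F: state=CLOSED
  event#17 t=46ms outcome=S: state=CLOSED
  event#18 t=50ms outcome=F: state=CLOSED
  event#19 t=51ms outcome=S: state=CLOSED
  event#20 t=55ms outcome=S: state=CLOSED

Answer: CCCCCCCCCCCCCCCCCCCC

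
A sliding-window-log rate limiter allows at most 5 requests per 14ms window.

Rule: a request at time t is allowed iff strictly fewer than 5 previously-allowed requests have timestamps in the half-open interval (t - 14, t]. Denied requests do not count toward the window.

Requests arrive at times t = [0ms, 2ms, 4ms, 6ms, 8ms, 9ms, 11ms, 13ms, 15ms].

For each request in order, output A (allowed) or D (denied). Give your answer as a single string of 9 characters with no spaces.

Answer: AAAAADDDA

Derivation:
Tracking allowed requests in the window:
  req#1 t=0ms: ALLOW
  req#2 t=2ms: ALLOW
  req#3 t=4ms: ALLOW
  req#4 t=6ms: ALLOW
  req#5 t=8ms: ALLOW
  req#6 t=9ms: DENY
  req#7 t=11ms: DENY
  req#8 t=13ms: DENY
  req#9 t=15ms: ALLOW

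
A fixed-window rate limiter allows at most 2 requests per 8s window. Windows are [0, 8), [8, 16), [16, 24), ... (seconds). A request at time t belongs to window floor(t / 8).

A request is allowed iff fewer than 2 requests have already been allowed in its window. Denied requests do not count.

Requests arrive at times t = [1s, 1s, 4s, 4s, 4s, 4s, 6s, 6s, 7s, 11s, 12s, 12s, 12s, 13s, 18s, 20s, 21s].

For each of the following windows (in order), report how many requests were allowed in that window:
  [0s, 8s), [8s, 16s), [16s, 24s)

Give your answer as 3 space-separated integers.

Answer: 2 2 2

Derivation:
Processing requests:
  req#1 t=1s (window 0): ALLOW
  req#2 t=1s (window 0): ALLOW
  req#3 t=4s (window 0): DENY
  req#4 t=4s (window 0): DENY
  req#5 t=4s (window 0): DENY
  req#6 t=4s (window 0): DENY
  req#7 t=6s (window 0): DENY
  req#8 t=6s (window 0): DENY
  req#9 t=7s (window 0): DENY
  req#10 t=11s (window 1): ALLOW
  req#11 t=12s (window 1): ALLOW
  req#12 t=12s (window 1): DENY
  req#13 t=12s (window 1): DENY
  req#14 t=13s (window 1): DENY
  req#15 t=18s (window 2): ALLOW
  req#16 t=20s (window 2): ALLOW
  req#17 t=21s (window 2): DENY

Allowed counts by window: 2 2 2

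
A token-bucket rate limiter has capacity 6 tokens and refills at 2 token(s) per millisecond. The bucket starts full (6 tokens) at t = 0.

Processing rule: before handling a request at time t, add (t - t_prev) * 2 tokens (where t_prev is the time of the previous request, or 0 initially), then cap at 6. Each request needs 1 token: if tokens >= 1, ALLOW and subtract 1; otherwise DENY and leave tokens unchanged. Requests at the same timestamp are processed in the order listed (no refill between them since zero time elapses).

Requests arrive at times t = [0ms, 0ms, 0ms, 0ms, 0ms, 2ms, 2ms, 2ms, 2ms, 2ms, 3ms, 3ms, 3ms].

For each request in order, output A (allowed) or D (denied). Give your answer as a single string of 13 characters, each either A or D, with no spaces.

Answer: AAAAAAAAAAAAD

Derivation:
Simulating step by step:
  req#1 t=0ms: ALLOW
  req#2 t=0ms: ALLOW
  req#3 t=0ms: ALLOW
  req#4 t=0ms: ALLOW
  req#5 t=0ms: ALLOW
  req#6 t=2ms: ALLOW
  req#7 t=2ms: ALLOW
  req#8 t=2ms: ALLOW
  req#9 t=2ms: ALLOW
  req#10 t=2ms: ALLOW
  req#11 t=3ms: ALLOW
  req#12 t=3ms: ALLOW
  req#13 t=3ms: DENY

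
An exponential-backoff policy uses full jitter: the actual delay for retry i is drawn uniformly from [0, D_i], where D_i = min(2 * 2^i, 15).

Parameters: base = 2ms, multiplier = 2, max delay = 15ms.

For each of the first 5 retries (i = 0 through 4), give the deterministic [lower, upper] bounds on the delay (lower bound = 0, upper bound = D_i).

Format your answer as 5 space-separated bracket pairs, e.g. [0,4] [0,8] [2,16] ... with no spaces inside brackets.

Answer: [0,2] [0,4] [0,8] [0,15] [0,15]

Derivation:
Computing bounds per retry:
  i=0: D_i=min(2*2^0,15)=2, bounds=[0,2]
  i=1: D_i=min(2*2^1,15)=4, bounds=[0,4]
  i=2: D_i=min(2*2^2,15)=8, bounds=[0,8]
  i=3: D_i=min(2*2^3,15)=15, bounds=[0,15]
  i=4: D_i=min(2*2^4,15)=15, bounds=[0,15]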